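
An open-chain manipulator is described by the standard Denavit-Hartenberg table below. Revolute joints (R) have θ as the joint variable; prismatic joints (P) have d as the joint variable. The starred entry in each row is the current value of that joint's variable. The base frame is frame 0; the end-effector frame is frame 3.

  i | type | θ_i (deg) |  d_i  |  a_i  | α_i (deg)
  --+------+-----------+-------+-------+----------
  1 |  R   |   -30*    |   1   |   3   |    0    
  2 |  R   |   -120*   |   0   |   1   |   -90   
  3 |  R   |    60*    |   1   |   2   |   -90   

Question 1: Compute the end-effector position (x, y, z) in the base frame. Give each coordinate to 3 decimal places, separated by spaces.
after link 1: o_1 = (2.5981, -1.5000, 1.0000)
after link 2: o_2 = (1.7321, -2.0000, 1.0000)
after link 3: o_3 = (1.3660, -3.3660, -0.7321)

1.366 -3.366 -0.732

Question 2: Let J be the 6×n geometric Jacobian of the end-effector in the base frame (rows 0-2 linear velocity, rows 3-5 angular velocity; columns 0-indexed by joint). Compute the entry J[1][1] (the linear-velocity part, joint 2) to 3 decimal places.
-1.232

axis z_1 = (0.0000,0.0000,1.0000); lever o_n−o_1 = (-1.2321,-1.8660,-1.7321)
cross product → J_v[:, 1] = (1.8660,-1.2321,0.0000)
J_ω[:, 1] = z_1
entry J[1][1] = -1.2321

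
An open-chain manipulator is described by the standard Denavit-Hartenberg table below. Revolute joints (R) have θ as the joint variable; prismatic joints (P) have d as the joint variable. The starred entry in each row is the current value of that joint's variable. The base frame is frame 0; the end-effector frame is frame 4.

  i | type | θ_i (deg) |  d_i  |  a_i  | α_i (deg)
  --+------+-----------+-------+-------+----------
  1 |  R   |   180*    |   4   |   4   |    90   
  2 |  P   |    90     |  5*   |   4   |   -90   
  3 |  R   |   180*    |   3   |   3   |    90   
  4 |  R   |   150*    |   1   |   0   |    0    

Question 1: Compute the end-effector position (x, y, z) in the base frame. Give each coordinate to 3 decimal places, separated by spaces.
after link 1: o_1 = (-4.0000, 0.0000, 4.0000)
after link 2: o_2 = (-4.0000, 5.0000, 8.0000)
after link 3: o_3 = (-1.0000, 5.0000, 5.0000)
after link 4: o_4 = (-1.0000, 4.0000, 5.0000)

-1.000 4.000 5.000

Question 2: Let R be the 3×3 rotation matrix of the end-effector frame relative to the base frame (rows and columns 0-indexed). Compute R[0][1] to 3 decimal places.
End-effector y-axis (col 1 of R) = (-0.8660,0.0000,0.5000)
R[0][1] = -0.8660

-0.866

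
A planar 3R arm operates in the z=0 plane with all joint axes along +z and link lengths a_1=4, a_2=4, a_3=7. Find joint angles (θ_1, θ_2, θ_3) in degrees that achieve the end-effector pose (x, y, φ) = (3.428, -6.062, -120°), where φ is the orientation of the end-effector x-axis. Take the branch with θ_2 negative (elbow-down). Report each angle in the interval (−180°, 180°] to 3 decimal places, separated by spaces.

wrist centre = target − a_3·(cos φ, sin φ) = (6.9280, 0.0002)
cos θ_2 = (47.9972−4²−4²)/(2·4·4) = 0.4999; θ_2 = -60.0058° (elbow-down)
β = atan2(0.0002,6.9280) = 0.0015°; ψ = atan2(-3.4643,5.9996) = -30.0029°
θ_1 = β − ψ = 30.0044°
θ_3 = φ − θ_1 − θ_2 = -89.9986° (wrapped to (-180°,180°])

30.004 -60.006 -89.999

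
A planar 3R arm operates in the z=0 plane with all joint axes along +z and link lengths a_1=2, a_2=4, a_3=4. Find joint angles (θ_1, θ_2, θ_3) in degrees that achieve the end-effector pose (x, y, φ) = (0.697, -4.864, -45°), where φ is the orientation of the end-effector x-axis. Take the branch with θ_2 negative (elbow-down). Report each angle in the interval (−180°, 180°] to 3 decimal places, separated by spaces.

wrist centre = target − a_3·(cos φ, sin φ) = (-2.1314, -2.0356)
cos θ_2 = (8.6865−2²−4²)/(2·2·4) = -0.7071; θ_2 = -134.9987° (elbow-down)
β = atan2(-2.0356,-2.1314) = -136.3178°; ψ = atan2(-2.8285,-0.8284) = -106.3235°
θ_1 = β − ψ = -29.9943°
θ_3 = φ − θ_1 − θ_2 = 119.9930° (wrapped to (-180°,180°])

-29.994 -134.999 119.993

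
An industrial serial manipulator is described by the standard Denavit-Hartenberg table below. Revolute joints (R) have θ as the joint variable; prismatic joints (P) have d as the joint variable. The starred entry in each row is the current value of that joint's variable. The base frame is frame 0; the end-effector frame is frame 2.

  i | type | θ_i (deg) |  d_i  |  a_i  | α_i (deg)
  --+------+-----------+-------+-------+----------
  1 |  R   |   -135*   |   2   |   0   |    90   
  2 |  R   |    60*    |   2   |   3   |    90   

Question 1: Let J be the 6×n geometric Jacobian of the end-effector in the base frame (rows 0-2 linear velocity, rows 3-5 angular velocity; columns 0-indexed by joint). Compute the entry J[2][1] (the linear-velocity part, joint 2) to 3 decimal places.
1.500

axis z_1 = (-0.7071,0.7071,0.0000); lever o_n−o_1 = (-2.4749,0.3536,2.5981)
cross product → J_v[:, 1] = (1.8371,1.8371,1.5000)
J_ω[:, 1] = z_1
entry J[2][1] = 1.5000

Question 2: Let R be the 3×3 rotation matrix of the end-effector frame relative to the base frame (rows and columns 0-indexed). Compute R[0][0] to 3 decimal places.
End-effector x-axis (col 0 of R) = (-0.3536,-0.3536,0.8660)
R[0][0] = -0.3536

-0.354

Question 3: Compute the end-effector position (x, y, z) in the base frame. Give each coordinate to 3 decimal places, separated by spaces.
after link 1: o_1 = (0.0000, 0.0000, 2.0000)
after link 2: o_2 = (-2.4749, 0.3536, 4.5981)

-2.475 0.354 4.598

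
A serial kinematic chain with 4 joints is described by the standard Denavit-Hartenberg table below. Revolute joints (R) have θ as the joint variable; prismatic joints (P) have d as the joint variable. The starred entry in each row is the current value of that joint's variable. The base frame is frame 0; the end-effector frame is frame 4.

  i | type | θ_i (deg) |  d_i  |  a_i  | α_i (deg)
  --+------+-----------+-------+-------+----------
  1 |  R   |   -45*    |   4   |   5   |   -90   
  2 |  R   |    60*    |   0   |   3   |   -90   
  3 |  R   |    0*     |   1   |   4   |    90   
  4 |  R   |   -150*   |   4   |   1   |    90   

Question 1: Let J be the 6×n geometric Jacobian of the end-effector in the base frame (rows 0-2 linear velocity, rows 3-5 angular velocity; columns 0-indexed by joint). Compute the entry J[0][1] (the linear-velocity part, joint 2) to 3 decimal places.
-3.933

axis z_1 = (0.7071,0.7071,0.0000); lever o_n−o_1 = (4.6909,0.9659,-5.5622)
cross product → J_v[:, 1] = (-3.9331,3.9331,-2.6340)
J_ω[:, 1] = z_1
entry J[0][1] = -3.9331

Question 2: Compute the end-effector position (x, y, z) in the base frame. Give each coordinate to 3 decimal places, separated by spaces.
8.226 -2.570 -1.562

after link 1: o_1 = (3.5355, -3.5355, 4.0000)
after link 2: o_2 = (4.5962, -4.5962, 1.4019)
after link 3: o_3 = (5.3980, -5.3980, -2.5622)
after link 4: o_4 = (8.2265, -2.5696, -1.5622)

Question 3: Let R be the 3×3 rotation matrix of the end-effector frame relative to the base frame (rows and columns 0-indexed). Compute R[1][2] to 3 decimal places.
End-effector z-axis (col 2 of R) = (-0.7071,0.7071,-0.0000)
R[1][2] = 0.7071

0.707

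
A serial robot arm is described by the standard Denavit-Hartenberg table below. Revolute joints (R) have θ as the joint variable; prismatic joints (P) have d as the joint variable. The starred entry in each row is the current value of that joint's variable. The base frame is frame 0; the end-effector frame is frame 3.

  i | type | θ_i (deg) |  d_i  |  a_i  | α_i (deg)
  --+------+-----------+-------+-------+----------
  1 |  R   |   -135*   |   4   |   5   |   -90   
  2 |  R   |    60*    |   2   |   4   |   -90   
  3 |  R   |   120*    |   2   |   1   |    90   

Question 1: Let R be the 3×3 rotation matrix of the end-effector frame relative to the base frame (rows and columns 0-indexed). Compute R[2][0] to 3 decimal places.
End-effector x-axis (col 0 of R) = (-0.4356,0.7891,0.4330)
R[2][0] = 0.4330

0.433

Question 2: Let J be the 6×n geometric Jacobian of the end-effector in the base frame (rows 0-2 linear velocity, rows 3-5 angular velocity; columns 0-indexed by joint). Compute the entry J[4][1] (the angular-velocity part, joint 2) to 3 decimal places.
axis z_1 = (0.7071,-0.7071,0.0000); lever o_n−o_1 = (0.7891,-0.8145,-4.0311)
cross product → J_v[:, 1] = (2.8504,2.8504,-0.0179)
J_ω[:, 1] = z_1
entry J[4][1] = -0.7071

-0.707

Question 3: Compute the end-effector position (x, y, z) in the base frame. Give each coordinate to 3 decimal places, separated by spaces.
after link 1: o_1 = (-3.5355, -3.5355, 4.0000)
after link 2: o_2 = (-3.5355, -6.3640, 0.5359)
after link 3: o_3 = (-2.7464, -4.3501, -0.0311)

-2.746 -4.350 -0.031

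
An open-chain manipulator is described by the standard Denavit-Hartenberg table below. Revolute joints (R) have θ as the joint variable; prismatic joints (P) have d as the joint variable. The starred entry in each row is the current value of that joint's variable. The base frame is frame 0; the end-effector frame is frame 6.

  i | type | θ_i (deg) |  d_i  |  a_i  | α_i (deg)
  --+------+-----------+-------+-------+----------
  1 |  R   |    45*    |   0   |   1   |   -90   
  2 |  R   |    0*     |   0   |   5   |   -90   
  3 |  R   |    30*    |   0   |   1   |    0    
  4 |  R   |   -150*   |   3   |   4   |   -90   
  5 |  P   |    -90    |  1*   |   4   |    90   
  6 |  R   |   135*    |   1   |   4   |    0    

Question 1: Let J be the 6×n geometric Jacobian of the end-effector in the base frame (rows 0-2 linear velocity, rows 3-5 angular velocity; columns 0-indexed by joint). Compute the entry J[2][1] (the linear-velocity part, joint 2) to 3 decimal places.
axis z_1 = (-0.7071,0.7071,0.0000); lever o_n−o_1 = (2.5946,8.2688,-4.1716)
cross product → J_v[:, 1] = (-2.9497,-2.9497,-7.6815)
J_ω[:, 1] = z_1
entry J[2][1] = -7.6815

-7.682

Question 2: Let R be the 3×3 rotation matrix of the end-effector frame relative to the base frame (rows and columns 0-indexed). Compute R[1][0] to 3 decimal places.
End-effector x-axis (col 0 of R) = (0.1830,0.6830,0.7071)
R[1][0] = 0.6830

0.683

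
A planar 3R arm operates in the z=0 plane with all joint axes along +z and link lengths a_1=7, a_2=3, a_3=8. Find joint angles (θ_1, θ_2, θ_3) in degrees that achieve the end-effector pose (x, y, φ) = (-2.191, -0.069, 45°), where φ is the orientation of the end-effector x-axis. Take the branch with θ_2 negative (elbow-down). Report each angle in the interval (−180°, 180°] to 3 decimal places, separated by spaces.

-135.004 -29.997 -149.999

wrist centre = target − a_3·(cos φ, sin φ) = (-7.8479, -5.7259)
cos θ_2 = (94.3742−7²−3²)/(2·7·3) = 0.8661; θ_2 = -29.9968° (elbow-down)
β = atan2(-5.7259,-7.8479) = -143.8852°; ψ = atan2(-1.4999,9.5982) = -8.8815°
θ_1 = β − ψ = -135.0037°
θ_3 = φ − θ_1 − θ_2 = -149.9994° (wrapped to (-180°,180°])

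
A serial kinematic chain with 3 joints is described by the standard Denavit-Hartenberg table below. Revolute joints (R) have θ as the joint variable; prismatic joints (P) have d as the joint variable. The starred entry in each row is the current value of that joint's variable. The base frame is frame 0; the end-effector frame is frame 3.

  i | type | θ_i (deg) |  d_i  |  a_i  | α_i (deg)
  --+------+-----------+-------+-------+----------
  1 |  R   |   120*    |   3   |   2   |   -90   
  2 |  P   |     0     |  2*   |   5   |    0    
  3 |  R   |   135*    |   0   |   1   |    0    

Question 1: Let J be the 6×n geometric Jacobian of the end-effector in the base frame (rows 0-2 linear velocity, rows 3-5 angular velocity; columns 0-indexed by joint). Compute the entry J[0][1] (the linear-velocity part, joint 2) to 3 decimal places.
-0.866

prismatic axis z_1 = (-0.8660,-0.5000,0.0000)
J_v[:, 1] = z_1; J_ω[:, 1] = (0,0,0)
entry J[0][1] = -0.8660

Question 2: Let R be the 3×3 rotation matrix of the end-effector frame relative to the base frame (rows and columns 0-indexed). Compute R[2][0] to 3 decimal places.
End-effector x-axis (col 0 of R) = (0.3536,-0.6124,-0.7071)
R[2][0] = -0.7071

-0.707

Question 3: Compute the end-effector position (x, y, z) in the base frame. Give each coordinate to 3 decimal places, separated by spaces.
-4.878 4.450 2.293

after link 1: o_1 = (-1.0000, 1.7321, 3.0000)
after link 2: o_2 = (-5.2321, 5.0622, 3.0000)
after link 3: o_3 = (-4.8785, 4.4498, 2.2929)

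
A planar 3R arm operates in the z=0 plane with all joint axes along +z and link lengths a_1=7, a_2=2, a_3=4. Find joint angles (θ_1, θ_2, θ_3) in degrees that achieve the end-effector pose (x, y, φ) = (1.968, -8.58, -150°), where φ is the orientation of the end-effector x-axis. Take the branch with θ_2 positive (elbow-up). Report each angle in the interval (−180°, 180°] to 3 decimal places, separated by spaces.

-59.997 44.985 -134.988

wrist centre = target − a_3·(cos φ, sin φ) = (5.4321, -6.5800)
cos θ_2 = (72.8041−7²−2²)/(2·7·2) = 0.7073; θ_2 = 44.9851° (elbow-up)
β = atan2(-6.5800,5.4321) = -50.4587°; ψ = atan2(1.4138,8.4146) = 9.5379°
θ_1 = β − ψ = -59.9967°
θ_3 = φ − θ_1 − θ_2 = -134.9885° (wrapped to (-180°,180°])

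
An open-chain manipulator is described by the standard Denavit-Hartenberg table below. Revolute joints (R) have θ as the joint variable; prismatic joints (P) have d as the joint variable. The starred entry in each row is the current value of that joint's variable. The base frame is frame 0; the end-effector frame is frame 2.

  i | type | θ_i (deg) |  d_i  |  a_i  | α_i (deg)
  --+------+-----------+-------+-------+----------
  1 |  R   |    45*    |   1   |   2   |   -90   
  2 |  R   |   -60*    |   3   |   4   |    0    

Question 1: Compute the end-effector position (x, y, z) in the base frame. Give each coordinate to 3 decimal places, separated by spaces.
0.707 4.950 4.464

after link 1: o_1 = (1.4142, 1.4142, 1.0000)
after link 2: o_2 = (0.7071, 4.9497, 4.4641)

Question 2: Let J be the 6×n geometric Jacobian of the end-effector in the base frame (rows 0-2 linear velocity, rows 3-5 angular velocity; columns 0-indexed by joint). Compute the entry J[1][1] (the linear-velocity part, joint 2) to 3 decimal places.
axis z_1 = (-0.7071,0.7071,0.0000); lever o_n−o_1 = (-0.7071,3.5355,3.4641)
cross product → J_v[:, 1] = (2.4495,2.4495,-2.0000)
J_ω[:, 1] = z_1
entry J[1][1] = 2.4495

2.449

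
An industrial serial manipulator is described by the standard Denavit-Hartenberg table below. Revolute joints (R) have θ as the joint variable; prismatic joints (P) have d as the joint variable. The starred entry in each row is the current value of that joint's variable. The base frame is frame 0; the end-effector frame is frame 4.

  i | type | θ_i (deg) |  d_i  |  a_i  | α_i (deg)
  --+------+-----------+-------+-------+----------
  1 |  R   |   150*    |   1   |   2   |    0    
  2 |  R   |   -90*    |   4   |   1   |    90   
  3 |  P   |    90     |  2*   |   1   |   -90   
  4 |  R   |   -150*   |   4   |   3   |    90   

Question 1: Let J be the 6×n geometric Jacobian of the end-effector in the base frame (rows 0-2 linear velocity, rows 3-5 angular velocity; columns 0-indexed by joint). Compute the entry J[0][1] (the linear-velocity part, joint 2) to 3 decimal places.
axis z_1 = (0.0000,0.0000,1.0000); lever o_n−o_1 = (1.5311,-4.3481,2.4019)
cross product → J_v[:, 1] = (4.3481,1.5311,-0.0000)
J_ω[:, 1] = z_1
entry J[0][1] = 4.3481

4.348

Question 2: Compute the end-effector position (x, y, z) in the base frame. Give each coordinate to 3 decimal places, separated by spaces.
after link 1: o_1 = (-1.7321, 1.0000, 1.0000)
after link 2: o_2 = (-1.2321, 1.8660, 5.0000)
after link 3: o_3 = (0.5000, 0.8660, 6.0000)
after link 4: o_4 = (-0.2010, -3.3481, 3.4019)

-0.201 -3.348 3.402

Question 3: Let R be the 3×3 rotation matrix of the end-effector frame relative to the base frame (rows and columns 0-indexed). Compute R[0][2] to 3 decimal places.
-0.750

End-effector z-axis (col 2 of R) = (-0.7500,0.4330,-0.5000)
R[0][2] = -0.7500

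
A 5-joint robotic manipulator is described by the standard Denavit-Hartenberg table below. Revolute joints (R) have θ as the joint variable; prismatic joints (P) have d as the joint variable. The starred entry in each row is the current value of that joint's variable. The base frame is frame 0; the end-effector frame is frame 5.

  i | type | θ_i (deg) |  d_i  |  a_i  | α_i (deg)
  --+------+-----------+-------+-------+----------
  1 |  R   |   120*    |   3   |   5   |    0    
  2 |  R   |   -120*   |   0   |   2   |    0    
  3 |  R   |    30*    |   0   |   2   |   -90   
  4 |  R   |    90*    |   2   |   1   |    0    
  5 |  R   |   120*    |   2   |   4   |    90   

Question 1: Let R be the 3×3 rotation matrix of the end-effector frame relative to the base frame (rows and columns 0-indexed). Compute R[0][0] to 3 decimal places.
-0.750

End-effector x-axis (col 0 of R) = (-0.7500,-0.4330,0.5000)
R[0][0] = -0.7500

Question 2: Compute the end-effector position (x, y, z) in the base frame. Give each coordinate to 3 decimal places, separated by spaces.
-3.768 7.062 4.000

after link 1: o_1 = (-2.5000, 4.3301, 3.0000)
after link 2: o_2 = (-0.5000, 4.3301, 3.0000)
after link 3: o_3 = (1.2321, 5.3301, 3.0000)
after link 4: o_4 = (0.2321, 7.0622, 2.0000)
after link 5: o_5 = (-3.7679, 7.0622, 4.0000)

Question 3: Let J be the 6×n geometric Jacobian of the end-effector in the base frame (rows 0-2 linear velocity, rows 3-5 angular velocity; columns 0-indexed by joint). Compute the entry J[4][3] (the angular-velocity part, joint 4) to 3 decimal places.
axis z_3 = (-0.5000,0.8660,0.0000); lever o_n−o_3 = (-5.0000,1.7321,1.0000)
cross product → J_v[:, 3] = (0.8660,0.5000,3.4641)
J_ω[:, 3] = z_3
entry J[4][3] = 0.8660

0.866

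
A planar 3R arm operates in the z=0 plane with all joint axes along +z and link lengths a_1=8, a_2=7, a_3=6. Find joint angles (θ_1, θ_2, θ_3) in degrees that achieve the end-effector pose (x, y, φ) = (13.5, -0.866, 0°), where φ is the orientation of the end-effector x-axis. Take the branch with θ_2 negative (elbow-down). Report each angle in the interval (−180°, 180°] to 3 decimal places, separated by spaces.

46.827 -120.000 73.173

wrist centre = target − a_3·(cos φ, sin φ) = (7.5000, -0.8660)
cos θ_2 = (57.0000−8²−7²)/(2·8·7) = -0.5000; θ_2 = -120.0000° (elbow-down)
β = atan2(-0.8660,7.5000) = -6.5866°; ψ = atan2(-6.0622,4.5000) = -53.4132°
θ_1 = β − ψ = 46.8266°
θ_3 = φ − θ_1 − θ_2 = 73.1734° (wrapped to (-180°,180°])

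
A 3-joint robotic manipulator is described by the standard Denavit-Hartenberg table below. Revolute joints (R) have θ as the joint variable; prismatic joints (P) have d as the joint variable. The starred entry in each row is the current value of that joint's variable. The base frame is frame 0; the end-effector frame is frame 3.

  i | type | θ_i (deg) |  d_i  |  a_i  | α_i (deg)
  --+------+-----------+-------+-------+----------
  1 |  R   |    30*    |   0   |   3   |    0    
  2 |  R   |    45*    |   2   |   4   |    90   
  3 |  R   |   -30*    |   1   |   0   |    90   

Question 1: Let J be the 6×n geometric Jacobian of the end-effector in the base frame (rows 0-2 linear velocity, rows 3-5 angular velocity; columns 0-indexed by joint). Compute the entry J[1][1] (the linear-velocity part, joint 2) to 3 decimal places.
axis z_1 = (0.0000,0.0000,1.0000); lever o_n−o_1 = (2.0012,3.6049,2.0000)
cross product → J_v[:, 1] = (-3.6049,2.0012,0.0000)
J_ω[:, 1] = z_1
entry J[1][1] = 2.0012

2.001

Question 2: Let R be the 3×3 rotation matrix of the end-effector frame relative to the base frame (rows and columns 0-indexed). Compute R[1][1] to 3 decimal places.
-0.259

End-effector y-axis (col 1 of R) = (0.9659,-0.2588,0.0000)
R[1][1] = -0.2588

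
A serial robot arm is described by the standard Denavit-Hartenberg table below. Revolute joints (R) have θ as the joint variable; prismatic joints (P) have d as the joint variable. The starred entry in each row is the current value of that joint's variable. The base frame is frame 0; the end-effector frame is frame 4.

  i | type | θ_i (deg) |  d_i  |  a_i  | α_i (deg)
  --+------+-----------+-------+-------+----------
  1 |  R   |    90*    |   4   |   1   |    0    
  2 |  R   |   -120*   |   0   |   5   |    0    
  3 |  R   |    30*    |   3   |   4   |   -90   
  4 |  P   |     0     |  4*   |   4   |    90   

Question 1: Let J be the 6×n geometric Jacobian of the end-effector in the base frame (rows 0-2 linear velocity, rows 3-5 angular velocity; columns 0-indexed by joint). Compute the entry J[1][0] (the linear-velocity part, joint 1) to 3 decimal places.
axis z_0 = ẑ; lever o_n−o_0 = (12.3301,2.5000,7.0000)
cross product → J_v[:, 0] = (-2.5000,12.3301,0.0000)
J_ω[:, 0] = z_0
entry J[1][0] = 12.3301

12.330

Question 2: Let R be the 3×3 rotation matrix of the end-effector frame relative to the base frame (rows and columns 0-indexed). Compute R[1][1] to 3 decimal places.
1.000

End-effector y-axis (col 1 of R) = (-0.0000,1.0000,0.0000)
R[1][1] = 1.0000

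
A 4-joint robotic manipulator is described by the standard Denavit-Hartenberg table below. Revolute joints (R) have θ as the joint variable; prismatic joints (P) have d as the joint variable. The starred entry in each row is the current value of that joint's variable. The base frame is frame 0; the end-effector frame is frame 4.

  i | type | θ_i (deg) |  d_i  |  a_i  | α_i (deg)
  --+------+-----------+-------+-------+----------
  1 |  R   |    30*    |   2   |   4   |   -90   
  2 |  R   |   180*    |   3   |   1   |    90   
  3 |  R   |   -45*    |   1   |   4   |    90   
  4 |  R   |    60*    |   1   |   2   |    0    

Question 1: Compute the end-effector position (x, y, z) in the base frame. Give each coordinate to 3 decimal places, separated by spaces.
0.770 -0.990 -0.732

after link 1: o_1 = (3.4641, 2.0000, 2.0000)
after link 2: o_2 = (1.0981, 4.0981, 2.0000)
after link 3: o_3 = (0.0628, 0.2344, 1.0000)
after link 4: o_4 = (0.7699, -0.9904, -0.7321)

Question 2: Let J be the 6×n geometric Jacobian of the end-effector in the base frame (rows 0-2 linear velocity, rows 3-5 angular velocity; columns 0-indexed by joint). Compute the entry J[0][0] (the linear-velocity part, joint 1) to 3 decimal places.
0.990

axis z_0 = ẑ; lever o_n−o_0 = (0.7699,-0.9904,-0.7321)
cross product → J_v[:, 0] = (0.9904,0.7699,-0.0000)
J_ω[:, 0] = z_0
entry J[0][0] = 0.9904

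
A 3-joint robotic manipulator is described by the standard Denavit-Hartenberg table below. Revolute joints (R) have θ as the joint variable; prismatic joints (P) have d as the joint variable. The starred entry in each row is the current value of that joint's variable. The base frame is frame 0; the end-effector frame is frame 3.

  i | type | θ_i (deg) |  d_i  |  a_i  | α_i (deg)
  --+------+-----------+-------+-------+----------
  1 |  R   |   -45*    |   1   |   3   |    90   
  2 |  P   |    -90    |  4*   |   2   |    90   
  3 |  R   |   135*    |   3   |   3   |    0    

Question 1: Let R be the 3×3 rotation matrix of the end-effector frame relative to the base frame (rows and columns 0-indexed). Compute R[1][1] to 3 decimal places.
End-effector y-axis (col 1 of R) = (0.5000,0.5000,0.7071)
R[1][1] = 0.5000

0.500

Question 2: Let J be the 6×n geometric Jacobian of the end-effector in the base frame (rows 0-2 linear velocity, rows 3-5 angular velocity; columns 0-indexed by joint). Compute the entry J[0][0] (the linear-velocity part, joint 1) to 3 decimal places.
4.328

axis z_0 = ẑ; lever o_n−o_0 = (-4.3284,-4.3284,1.1213)
cross product → J_v[:, 0] = (4.3284,-4.3284,0.0000)
J_ω[:, 0] = z_0
entry J[0][0] = 4.3284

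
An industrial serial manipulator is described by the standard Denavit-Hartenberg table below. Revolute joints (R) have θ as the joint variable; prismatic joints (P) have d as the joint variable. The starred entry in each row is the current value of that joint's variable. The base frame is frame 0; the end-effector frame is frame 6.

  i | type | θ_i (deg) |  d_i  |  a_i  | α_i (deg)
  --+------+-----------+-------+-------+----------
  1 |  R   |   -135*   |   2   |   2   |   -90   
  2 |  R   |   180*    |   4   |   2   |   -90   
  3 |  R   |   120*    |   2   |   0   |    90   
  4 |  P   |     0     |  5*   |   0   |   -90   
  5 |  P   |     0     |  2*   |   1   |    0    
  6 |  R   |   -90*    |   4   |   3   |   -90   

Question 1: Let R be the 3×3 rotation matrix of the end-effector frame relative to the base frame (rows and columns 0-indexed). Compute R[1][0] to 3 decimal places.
0.966

End-effector x-axis (col 0 of R) = (0.2588,0.9659,-0.0000)
R[1][0] = 0.9659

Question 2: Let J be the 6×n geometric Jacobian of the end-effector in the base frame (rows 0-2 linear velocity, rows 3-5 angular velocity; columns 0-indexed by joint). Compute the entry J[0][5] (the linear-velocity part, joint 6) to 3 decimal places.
-2.898

axis z_5 = (0.0000,0.0000,1.0000); lever o_n−o_5 = (0.7765,2.8978,4.0000)
cross product → J_v[:, 5] = (-2.8978,0.7765,0.0000)
J_ω[:, 5] = z_5
entry J[0][5] = -2.8978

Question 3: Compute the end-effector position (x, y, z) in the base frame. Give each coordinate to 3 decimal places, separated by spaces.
after link 1: o_1 = (-1.4142, -1.4142, 2.0000)
after link 2: o_2 = (2.8284, -2.8284, 2.0000)
after link 3: o_3 = (2.8284, -2.8284, 4.0000)
after link 4: o_4 = (4.1225, 2.0012, 4.0000)
after link 5: o_5 = (3.1566, 2.2600, 6.0000)
after link 6: o_6 = (3.9331, 5.1578, 10.0000)

3.933 5.158 10.000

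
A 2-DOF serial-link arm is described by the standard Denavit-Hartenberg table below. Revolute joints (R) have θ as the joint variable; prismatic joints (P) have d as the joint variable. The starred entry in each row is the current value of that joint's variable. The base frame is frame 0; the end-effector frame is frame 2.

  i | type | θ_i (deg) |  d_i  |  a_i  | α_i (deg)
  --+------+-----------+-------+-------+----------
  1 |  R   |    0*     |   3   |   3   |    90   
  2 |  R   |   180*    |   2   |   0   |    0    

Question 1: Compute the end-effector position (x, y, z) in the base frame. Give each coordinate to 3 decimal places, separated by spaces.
after link 1: o_1 = (3.0000, 0.0000, 3.0000)
after link 2: o_2 = (3.0000, -2.0000, 3.0000)

3.000 -2.000 3.000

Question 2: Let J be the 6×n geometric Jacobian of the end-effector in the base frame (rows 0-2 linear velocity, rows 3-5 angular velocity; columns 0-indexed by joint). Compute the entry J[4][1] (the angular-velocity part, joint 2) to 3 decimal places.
-1.000

axis z_1 = (0.0000,-1.0000,0.0000); lever o_n−o_1 = (0.0000,-2.0000,0.0000)
cross product → J_v[:, 1] = (0.0000,0.0000,0.0000)
J_ω[:, 1] = z_1
entry J[4][1] = -1.0000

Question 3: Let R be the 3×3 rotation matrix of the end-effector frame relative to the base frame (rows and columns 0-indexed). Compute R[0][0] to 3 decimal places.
End-effector x-axis (col 0 of R) = (-1.0000,0.0000,0.0000)
R[0][0] = -1.0000

-1.000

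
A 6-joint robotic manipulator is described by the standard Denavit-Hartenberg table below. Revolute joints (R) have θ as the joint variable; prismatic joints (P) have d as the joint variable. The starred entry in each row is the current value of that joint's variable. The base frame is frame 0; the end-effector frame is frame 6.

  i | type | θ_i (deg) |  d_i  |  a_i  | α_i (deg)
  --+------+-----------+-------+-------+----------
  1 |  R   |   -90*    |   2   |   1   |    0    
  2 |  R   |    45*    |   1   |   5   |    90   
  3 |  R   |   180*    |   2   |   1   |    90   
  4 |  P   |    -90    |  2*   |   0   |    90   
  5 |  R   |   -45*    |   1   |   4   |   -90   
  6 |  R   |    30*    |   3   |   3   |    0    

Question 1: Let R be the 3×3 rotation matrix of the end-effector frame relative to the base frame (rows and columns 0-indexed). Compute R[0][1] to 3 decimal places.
-0.862

End-effector y-axis (col 1 of R) = (-0.8624,0.3624,0.3536)
R[0][1] = -0.8624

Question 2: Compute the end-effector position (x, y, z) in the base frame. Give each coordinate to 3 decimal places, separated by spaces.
5.860 -0.090 2.456

after link 1: o_1 = (0.0000, -1.0000, 2.0000)
after link 2: o_2 = (3.5355, -4.5355, 3.0000)
after link 3: o_3 = (1.4142, -5.2426, 3.0000)
after link 4: o_4 = (1.4142, -5.2426, 5.0000)
after link 5: o_5 = (4.1213, -3.9497, 2.1716)
after link 6: o_6 = (5.8597, -0.0900, 2.4558)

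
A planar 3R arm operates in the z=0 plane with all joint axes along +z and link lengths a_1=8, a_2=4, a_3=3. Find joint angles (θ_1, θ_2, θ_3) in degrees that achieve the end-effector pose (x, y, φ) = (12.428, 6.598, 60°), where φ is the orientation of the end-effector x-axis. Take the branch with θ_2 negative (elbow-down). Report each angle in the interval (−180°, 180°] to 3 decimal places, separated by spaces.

30.003 -30.009 60.006

wrist centre = target − a_3·(cos φ, sin φ) = (10.9280, 3.9999)
cos θ_2 = (135.4206−8²−4²)/(2·8·4) = 0.8659; θ_2 = -30.0090° (elbow-down)
β = atan2(3.9999,10.9280) = 20.1039°; ψ = atan2(-2.0005,11.4638) = -9.8990°
θ_1 = β − ψ = 30.0029°
θ_3 = φ − θ_1 − θ_2 = 60.0061° (wrapped to (-180°,180°])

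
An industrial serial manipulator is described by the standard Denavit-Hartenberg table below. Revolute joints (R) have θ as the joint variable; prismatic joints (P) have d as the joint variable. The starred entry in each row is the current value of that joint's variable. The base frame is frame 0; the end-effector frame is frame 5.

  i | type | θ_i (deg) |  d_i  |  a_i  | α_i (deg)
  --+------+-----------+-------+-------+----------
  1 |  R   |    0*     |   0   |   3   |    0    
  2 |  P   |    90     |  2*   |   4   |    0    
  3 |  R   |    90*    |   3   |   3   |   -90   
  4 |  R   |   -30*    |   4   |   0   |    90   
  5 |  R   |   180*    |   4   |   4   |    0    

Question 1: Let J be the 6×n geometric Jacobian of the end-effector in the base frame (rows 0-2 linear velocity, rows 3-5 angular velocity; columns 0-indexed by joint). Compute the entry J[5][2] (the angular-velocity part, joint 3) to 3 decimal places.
1.000

axis z_2 = (0.0000,0.0000,1.0000); lever o_n−o_2 = (2.4641,-4.0000,4.4641)
cross product → J_v[:, 2] = (4.0000,2.4641,-0.0000)
J_ω[:, 2] = z_2
entry J[5][2] = 1.0000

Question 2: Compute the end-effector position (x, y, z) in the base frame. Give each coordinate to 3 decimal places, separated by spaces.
after link 1: o_1 = (3.0000, 0.0000, 0.0000)
after link 2: o_2 = (3.0000, 4.0000, 2.0000)
after link 3: o_3 = (0.0000, 4.0000, 5.0000)
after link 4: o_4 = (-0.0000, 0.0000, 5.0000)
after link 5: o_5 = (5.4641, -0.0000, 6.4641)

5.464 -0.000 6.464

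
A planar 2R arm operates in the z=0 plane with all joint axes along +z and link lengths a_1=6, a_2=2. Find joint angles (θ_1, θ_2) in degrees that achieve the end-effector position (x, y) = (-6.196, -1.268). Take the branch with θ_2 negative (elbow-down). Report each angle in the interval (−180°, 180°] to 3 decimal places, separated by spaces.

cos θ_2 = (39.9982−6²−2²)/(2·6·2) = -0.0001; θ_2 = -90.0042° (elbow-down)
β = atan2(-1.2680,-6.1960) = -168.4342°; ψ = atan2(-2.0000,5.9999) = -18.4354°
θ_1 = β − ψ = -149.9989°

-149.999 -90.004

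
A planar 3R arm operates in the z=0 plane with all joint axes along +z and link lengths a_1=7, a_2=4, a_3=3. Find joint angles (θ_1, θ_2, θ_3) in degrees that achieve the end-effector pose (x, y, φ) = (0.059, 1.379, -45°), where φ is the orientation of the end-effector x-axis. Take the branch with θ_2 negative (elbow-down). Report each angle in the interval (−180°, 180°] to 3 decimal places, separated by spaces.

150.002 -149.994 -45.008

wrist centre = target − a_3·(cos φ, sin φ) = (-2.0623, 3.5003)
cos θ_2 = (16.5054−7²−4²)/(2·7·4) = -0.8660; θ_2 = -149.9942° (elbow-down)
β = atan2(3.5003,-2.0623) = 120.5058°; ψ = atan2(-2.0004,3.5361) = -29.4966°
θ_1 = β − ψ = 150.0023°
θ_3 = φ − θ_1 − θ_2 = -45.0081° (wrapped to (-180°,180°])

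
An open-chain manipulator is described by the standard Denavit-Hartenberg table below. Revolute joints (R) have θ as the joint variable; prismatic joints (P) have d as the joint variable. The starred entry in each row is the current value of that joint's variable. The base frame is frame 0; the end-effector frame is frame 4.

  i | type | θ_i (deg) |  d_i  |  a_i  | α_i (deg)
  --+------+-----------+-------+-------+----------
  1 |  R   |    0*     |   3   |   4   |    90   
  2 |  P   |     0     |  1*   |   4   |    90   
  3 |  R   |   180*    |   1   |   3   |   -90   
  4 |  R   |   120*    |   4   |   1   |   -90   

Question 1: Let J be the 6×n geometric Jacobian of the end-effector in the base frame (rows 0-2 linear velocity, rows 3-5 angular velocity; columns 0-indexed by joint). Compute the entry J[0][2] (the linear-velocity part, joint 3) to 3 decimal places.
4.000

axis z_2 = (0.0000,-0.0000,-1.0000); lever o_n−o_2 = (-2.5000,4.0000,-0.1340)
cross product → J_v[:, 2] = (4.0000,2.5000,-0.0000)
J_ω[:, 2] = z_2
entry J[0][2] = 4.0000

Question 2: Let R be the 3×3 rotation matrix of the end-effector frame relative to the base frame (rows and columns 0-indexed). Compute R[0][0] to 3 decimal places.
0.500

End-effector x-axis (col 0 of R) = (0.5000,0.0000,0.8660)
R[0][0] = 0.5000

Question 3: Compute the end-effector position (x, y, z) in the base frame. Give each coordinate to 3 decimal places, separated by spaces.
after link 1: o_1 = (4.0000, 0.0000, 3.0000)
after link 2: o_2 = (8.0000, -1.0000, 3.0000)
after link 3: o_3 = (5.0000, -1.0000, 2.0000)
after link 4: o_4 = (5.5000, 3.0000, 2.8660)

5.500 3.000 2.866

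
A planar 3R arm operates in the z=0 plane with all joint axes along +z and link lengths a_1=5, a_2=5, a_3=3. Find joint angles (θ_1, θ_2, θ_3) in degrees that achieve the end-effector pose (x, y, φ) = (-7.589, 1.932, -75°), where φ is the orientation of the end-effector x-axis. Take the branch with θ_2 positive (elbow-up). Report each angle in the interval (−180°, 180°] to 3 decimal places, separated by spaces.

wrist centre = target − a_3·(cos φ, sin φ) = (-8.3655, 4.8298)
cos θ_2 = (93.3076−5²−5²)/(2·5·5) = 0.8662; θ_2 = 29.9854° (elbow-up)
β = atan2(4.8298,-8.3655) = 150.0001°; ψ = atan2(2.4989,9.3308) = 14.9927°
θ_1 = β − ψ = 135.0074°
θ_3 = φ − θ_1 − θ_2 = 120.0072° (wrapped to (-180°,180°])

135.007 29.985 120.007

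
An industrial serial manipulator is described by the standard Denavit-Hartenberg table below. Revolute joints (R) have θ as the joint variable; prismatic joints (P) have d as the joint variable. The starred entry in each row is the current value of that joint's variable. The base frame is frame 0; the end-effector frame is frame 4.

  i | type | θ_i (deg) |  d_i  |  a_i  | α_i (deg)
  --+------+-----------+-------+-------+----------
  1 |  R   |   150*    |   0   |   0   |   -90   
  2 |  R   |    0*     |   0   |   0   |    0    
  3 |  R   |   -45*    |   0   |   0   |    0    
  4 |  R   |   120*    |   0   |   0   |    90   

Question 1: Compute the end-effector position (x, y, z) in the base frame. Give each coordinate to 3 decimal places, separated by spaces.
0.000 0.000 0.000

after link 1: o_1 = (0.0000, 0.0000, 0.0000)
after link 2: o_2 = (0.0000, 0.0000, 0.0000)
after link 3: o_3 = (0.0000, 0.0000, 0.0000)
after link 4: o_4 = (0.0000, 0.0000, 0.0000)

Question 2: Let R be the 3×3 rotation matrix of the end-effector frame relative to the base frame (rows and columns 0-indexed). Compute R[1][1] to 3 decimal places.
End-effector y-axis (col 1 of R) = (-0.5000,-0.8660,0.0000)
R[1][1] = -0.8660

-0.866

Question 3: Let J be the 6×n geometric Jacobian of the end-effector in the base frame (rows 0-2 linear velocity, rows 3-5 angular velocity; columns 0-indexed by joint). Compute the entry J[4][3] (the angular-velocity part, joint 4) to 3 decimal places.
axis z_3 = (-0.5000,-0.8660,0.0000); lever o_n−o_3 = (0.0000,0.0000,0.0000)
cross product → J_v[:, 3] = (-0.0000,0.0000,0.0000)
J_ω[:, 3] = z_3
entry J[4][3] = -0.8660

-0.866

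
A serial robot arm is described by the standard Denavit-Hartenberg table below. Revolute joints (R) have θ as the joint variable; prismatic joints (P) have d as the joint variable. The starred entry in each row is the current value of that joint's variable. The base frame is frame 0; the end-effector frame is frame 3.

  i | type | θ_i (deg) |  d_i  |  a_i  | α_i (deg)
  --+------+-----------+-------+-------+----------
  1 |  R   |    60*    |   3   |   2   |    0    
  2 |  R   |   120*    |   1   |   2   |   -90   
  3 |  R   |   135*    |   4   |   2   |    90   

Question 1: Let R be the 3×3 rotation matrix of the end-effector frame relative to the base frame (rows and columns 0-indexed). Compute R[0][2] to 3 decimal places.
End-effector z-axis (col 2 of R) = (-0.7071,0.0000,-0.7071)
R[0][2] = -0.7071

-0.707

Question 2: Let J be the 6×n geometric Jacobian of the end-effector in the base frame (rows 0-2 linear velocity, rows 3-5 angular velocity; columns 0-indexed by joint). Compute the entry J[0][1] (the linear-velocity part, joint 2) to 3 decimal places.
axis z_1 = (0.0000,0.0000,1.0000); lever o_n−o_1 = (-0.5858,-4.0000,-0.4142)
cross product → J_v[:, 1] = (4.0000,-0.5858,0.0000)
J_ω[:, 1] = z_1
entry J[0][1] = 4.0000

4.000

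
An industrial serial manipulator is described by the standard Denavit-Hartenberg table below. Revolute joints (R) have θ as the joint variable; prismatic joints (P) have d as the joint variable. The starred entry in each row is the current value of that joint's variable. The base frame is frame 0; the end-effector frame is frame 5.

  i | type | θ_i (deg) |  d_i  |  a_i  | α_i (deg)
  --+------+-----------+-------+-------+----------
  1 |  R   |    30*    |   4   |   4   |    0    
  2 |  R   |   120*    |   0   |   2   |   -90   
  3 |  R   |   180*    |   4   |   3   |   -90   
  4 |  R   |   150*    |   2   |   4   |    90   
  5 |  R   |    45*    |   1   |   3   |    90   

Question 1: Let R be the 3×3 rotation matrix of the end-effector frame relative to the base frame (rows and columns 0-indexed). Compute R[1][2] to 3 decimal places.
0.612

End-effector z-axis (col 2 of R) = (-0.3536,0.6124,-0.7071)
R[1][2] = 0.6124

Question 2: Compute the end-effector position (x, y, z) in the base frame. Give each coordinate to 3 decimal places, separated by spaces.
0.135 3.837 8.121

after link 1: o_1 = (3.4641, 2.0000, 4.0000)
after link 2: o_2 = (1.7321, 3.0000, 4.0000)
after link 3: o_3 = (2.3301, -1.9641, 4.0000)
after link 4: o_4 = (0.3301, 1.5000, 6.0000)
after link 5: o_5 = (0.1355, 3.8371, 8.1213)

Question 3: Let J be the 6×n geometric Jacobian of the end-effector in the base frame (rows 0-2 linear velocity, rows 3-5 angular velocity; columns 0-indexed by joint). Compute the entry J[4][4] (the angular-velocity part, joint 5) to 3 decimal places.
axis z_4 = (0.8660,0.5000,0.0000); lever o_n−o_4 = (-0.1946,2.3371,2.1213)
cross product → J_v[:, 4] = (1.0607,-1.8371,2.1213)
J_ω[:, 4] = z_4
entry J[4][4] = 0.5000

0.500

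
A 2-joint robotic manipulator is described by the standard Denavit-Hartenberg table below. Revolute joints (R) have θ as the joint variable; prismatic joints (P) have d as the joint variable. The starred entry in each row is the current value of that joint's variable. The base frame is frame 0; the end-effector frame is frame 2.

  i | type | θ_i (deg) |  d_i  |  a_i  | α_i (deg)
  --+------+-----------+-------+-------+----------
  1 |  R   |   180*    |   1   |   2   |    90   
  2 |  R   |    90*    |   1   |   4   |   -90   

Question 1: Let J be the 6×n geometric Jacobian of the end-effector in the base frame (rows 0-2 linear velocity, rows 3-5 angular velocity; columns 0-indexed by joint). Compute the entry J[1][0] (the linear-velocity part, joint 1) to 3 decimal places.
-2.000

axis z_0 = ẑ; lever o_n−o_0 = (-2.0000,1.0000,5.0000)
cross product → J_v[:, 0] = (-1.0000,-2.0000,0.0000)
J_ω[:, 0] = z_0
entry J[1][0] = -2.0000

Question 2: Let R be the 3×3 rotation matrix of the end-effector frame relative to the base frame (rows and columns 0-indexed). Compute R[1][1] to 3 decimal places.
End-effector y-axis (col 1 of R) = (-0.0000,-1.0000,-0.0000)
R[1][1] = -1.0000

-1.000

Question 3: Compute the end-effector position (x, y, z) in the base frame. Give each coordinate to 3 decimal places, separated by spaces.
after link 1: o_1 = (-2.0000, 0.0000, 1.0000)
after link 2: o_2 = (-2.0000, 1.0000, 5.0000)

-2.000 1.000 5.000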